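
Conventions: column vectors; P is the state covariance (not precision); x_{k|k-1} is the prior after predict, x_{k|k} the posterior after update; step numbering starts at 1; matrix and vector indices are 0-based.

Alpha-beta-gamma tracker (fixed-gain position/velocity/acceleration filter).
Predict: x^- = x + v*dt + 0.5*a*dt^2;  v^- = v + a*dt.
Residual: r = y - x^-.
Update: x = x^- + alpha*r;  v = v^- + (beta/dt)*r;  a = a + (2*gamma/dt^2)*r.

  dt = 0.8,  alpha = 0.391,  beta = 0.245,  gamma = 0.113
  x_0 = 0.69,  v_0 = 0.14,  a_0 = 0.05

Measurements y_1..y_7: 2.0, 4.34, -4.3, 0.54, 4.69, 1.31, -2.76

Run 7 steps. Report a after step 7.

step 1: x_pred=0.8180  r=1.1820  x^+=1.2802  v^+=0.5420  a^+=0.4674
step 2: x_pred=1.8633  r=2.4767  x^+=2.8317  v^+=1.6744  a^+=1.3420
step 3: x_pred=4.6006  r=-8.9006  x^+=1.1205  v^+=0.0221  a^+=-1.8011
step 4: x_pred=0.5619  r=-0.0219  x^+=0.5533  v^+=-1.4254  a^+=-1.8088
step 5: x_pred=-1.1658  r=5.8558  x^+=1.1238  v^+=-1.0791  a^+=0.2591
step 6: x_pred=0.3434  r=0.9666  x^+=0.7214  v^+=-0.5758  a^+=0.6004
step 7: x_pred=0.4528  r=-3.2128  x^+=-0.8034  v^+=-1.0795  a^+=-0.5342

a_post = -0.5342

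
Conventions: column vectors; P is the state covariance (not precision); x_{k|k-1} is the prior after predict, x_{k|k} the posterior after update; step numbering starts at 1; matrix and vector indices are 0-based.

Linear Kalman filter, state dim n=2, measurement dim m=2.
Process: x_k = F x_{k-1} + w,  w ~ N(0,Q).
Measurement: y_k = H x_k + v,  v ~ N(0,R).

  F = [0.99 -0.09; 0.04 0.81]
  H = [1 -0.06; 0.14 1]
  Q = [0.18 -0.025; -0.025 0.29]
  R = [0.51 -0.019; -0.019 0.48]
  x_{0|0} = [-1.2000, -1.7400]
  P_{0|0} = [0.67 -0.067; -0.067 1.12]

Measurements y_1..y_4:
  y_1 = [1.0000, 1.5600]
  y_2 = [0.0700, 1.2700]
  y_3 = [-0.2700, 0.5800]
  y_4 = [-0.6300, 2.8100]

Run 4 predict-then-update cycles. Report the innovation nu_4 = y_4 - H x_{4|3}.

step 1: x^-=[-1.0314, -1.4574]  P^-=[0.8577 -0.1336; -0.1336 1.0216]  S=[1.3874 -0.0927; -0.0927 1.4810]  K=[0.6260 0.0300; -0.0956 0.6712]  nu=[1.9440, 3.1618]  x^+=[0.2805, 0.4788]  P^+=[0.3162 -0.0417; -0.0417 0.3298]
step 2: x^-=[0.2346, 0.3991]  P^-=[0.5000 -0.0698; -0.0698 0.5042]  S=[1.0202 -0.0485; -0.0485 0.9744]  K=[0.4954 0.0248; -0.0742 0.5037]  nu=[-0.1406, 0.8381]  x^+=[0.1857, 0.8316]  P^+=[0.2502 -0.0325; -0.0325 0.2477]
step 3: x^-=[0.1090, 0.6811]  P^-=[0.4330 -0.0591; -0.0591 0.4508]  S=[0.9518 -0.0440; -0.0440 0.9228]  K=[0.4598 0.0236; -0.0685 0.4763]  nu=[-0.3381, -0.1163]  x^+=[-0.0492, 0.6488]  P^+=[0.2323 -0.0299; -0.0299 0.2341]
step 4: x^-=[-0.1071, 0.5236]  P^-=[0.4149 -0.0568; -0.0568 0.4420]  S=[0.9333 -0.0437; -0.0437 0.9143]  K=[0.4493 0.0229; -0.0671 0.4716]  nu=[-0.4915, 2.3014]  x^+=[-0.2751, 1.6419]  P^+=[0.2269 -0.0293; -0.0293 0.2317]

innov = [-0.4915, 2.3014]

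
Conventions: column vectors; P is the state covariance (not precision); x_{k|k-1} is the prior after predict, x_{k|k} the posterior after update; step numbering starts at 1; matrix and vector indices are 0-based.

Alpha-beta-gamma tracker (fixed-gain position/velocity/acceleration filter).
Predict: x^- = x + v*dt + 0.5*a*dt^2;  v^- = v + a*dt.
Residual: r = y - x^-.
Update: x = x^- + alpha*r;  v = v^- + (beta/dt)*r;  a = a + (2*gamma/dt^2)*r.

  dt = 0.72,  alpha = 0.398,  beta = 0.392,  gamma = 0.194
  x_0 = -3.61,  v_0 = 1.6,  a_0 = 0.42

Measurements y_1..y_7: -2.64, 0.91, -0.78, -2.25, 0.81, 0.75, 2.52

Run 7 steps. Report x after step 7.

x_post = -1.2949

step 1: x_pred=-2.3491  r=-0.2909  x^+=-2.4649  v^+=1.7440  a^+=0.2023
step 2: x_pred=-1.1568  r=2.0668  x^+=-0.3342  v^+=3.0149  a^+=1.7492
step 3: x_pred=2.2900  r=-3.0700  x^+=1.0681  v^+=2.6029  a^+=-0.5485
step 4: x_pred=2.8000  r=-5.0500  x^+=0.7901  v^+=-0.5415  a^+=-4.3283
step 5: x_pred=-0.7216  r=1.5316  x^+=-0.1121  v^+=-2.8240  a^+=-3.1819
step 6: x_pred=-2.9701  r=3.7201  x^+=-1.4895  v^+=-3.0896  a^+=-0.3976
step 7: x_pred=-3.8170  r=6.3370  x^+=-1.2949  v^+=0.0743  a^+=4.3454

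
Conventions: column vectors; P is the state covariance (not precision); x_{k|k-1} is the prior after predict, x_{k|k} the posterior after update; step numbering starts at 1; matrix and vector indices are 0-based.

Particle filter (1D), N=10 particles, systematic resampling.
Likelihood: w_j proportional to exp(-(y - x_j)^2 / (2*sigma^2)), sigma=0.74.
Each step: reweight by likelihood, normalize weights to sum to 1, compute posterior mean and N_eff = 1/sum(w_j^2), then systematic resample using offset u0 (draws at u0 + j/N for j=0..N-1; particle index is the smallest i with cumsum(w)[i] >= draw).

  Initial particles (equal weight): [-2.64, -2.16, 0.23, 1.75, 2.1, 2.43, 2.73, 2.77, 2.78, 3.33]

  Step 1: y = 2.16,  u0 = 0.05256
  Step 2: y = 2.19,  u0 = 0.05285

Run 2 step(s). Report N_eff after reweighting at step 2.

N_eff = 9.4634

step 1: w=[0.0000, 0.0000, 0.0063, 0.1628, 0.1892, 0.1776, 0.1411, 0.1351, 0.1336, 0.0544]  mean=2.4269  Neff=6.5440  idx=[3, 3, 4, 4, 5, 6, 6, 7, 8, 9]
step 2: w=[0.1059, 0.1059, 0.1255, 0.1255, 0.1199, 0.0969, 0.0969, 0.0930, 0.0920, 0.0386]  mean=2.3598  Neff=9.4634  idx=[0, 1, 2, 3, 3, 4, 5, 6, 7, 8]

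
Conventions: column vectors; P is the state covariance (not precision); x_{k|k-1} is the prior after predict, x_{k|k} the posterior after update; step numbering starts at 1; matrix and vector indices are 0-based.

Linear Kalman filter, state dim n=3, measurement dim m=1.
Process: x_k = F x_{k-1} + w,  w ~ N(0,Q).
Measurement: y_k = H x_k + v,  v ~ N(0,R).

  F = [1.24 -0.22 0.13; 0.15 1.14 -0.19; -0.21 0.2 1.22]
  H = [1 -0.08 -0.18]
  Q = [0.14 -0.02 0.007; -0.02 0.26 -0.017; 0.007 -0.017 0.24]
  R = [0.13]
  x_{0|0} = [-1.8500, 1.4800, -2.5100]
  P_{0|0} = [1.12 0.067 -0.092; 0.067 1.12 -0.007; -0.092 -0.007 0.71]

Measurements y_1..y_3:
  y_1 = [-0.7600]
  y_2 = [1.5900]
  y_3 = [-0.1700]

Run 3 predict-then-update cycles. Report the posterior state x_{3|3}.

x_post = [-0.6017, 0.7004, -3.7908]

step 1: x^-=[-2.9459, 1.8866, -2.3777]  P^-=[1.8625 0.0009 -0.3366; 0.0009 1.7976 -0.0055; -0.3366 -0.0055 1.4291]  S=[2.1712]  K=[0.8857; -0.0653; -0.2733]  nu=[1.9088]  x^+=[-1.2552, 1.7619, -2.8994]  P^+=[0.1593 0.1266 0.1890; 0.1266 1.7883 -0.0443; 0.1890 -0.0443 1.2669]
step 2: x^-=[-2.3210, 2.3711, -2.9213]  P^-=[0.4873 -0.3446 0.4165; -0.3446 2.6851 0.0478; 0.4165 0.0478 2.0751]  S=[0.6083]  K=[0.7231; -0.9339; 0.0643]  nu=[3.5749]  x^+=[0.2641, -0.9673, -2.6914]  P^+=[0.1692 0.0661 0.3882; 0.0661 2.1546 0.0843; 0.3882 0.0843 2.0726]
step 3: x^-=[0.1905, -0.5518, -3.5324]  P^-=[0.6237 -0.5567 0.7725; -0.5567 3.1028 0.1752; 0.7725 0.1752 3.2552]  S=[0.6950]  K=[0.7614; -1.2035; 0.2483]  nu=[-1.0404]  x^+=[-0.6017, 0.7004, -3.7908]  P^+=[0.2208 0.0802 0.6411; 0.0802 2.0961 0.3829; 0.6411 0.3829 3.2123]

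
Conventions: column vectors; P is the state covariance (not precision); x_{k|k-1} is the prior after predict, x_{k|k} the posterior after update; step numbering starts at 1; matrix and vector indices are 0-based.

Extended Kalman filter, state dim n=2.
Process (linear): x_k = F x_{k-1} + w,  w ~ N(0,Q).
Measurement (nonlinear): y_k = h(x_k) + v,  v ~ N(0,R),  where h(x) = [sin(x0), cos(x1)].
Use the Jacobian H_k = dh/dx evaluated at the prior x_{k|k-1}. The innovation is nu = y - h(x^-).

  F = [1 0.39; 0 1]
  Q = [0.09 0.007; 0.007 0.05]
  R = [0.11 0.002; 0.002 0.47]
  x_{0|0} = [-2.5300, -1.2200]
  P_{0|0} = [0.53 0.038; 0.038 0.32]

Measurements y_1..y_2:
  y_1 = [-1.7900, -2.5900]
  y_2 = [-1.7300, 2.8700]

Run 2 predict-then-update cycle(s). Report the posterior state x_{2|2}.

step 1: x^-=[-3.0058, -1.2200]  P^-=[0.6983 0.1698; 0.1698 0.3700]  H_jac=[-0.9908 0.0000; 0.0000 0.9391]  S=[0.7955 -0.1560; -0.1560 0.7963]  K=[-0.8636 0.0311; -0.1309 0.4107]  nu=[-1.6546, -2.9336]  x^+=[-1.6679, -2.2082]  P^+=[0.0958 0.0137; 0.0137 0.2053]
step 2: x^-=[-2.5291, -2.2082]  P^-=[0.2277 0.1008; 0.1008 0.2553]  H_jac=[-0.8182 0.0000; 0.0000 0.8037]  S=[0.2625 -0.0643; -0.0643 0.6349]  K=[-0.6960 0.0571; -0.2410 0.2987]  nu=[-1.1551, 3.4651]  x^+=[-1.5273, -0.8946]  P^+=[0.0934 0.0317; 0.0317 0.1741]

x_post = [-1.5273, -0.8946]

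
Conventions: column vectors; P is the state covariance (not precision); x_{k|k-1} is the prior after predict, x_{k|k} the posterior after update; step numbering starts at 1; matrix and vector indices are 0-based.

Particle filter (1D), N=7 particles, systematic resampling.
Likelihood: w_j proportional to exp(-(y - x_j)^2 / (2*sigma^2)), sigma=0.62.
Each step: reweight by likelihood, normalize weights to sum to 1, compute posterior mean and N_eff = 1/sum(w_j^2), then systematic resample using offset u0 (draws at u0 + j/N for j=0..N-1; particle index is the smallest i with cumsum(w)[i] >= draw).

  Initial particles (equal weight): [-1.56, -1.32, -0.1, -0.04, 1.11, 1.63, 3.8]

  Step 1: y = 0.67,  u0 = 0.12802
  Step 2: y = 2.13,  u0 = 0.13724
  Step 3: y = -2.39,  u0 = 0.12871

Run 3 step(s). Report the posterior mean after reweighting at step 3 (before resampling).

step 1: w=[0.0008, 0.0028, 0.2236, 0.2510, 0.3759, 0.1458, 0.0000]  mean=0.6177  Neff=3.6279  idx=[2, 3, 3, 4, 4, 4, 5]
step 2: w=[0.0010, 0.0015, 0.0015, 0.1719, 0.1719, 0.1719, 0.4805]  mean=1.3553  Neff=3.1302  idx=[3, 4, 5, 6, 6, 6, 6]
step 3: w=[0.3306, 0.3306, 0.3306, 0.0020, 0.0020, 0.0020, 0.0020]  mean=1.1143  Neff=3.0495  idx=[0, 0, 1, 1, 2, 2, 2]

post_mean = 1.1143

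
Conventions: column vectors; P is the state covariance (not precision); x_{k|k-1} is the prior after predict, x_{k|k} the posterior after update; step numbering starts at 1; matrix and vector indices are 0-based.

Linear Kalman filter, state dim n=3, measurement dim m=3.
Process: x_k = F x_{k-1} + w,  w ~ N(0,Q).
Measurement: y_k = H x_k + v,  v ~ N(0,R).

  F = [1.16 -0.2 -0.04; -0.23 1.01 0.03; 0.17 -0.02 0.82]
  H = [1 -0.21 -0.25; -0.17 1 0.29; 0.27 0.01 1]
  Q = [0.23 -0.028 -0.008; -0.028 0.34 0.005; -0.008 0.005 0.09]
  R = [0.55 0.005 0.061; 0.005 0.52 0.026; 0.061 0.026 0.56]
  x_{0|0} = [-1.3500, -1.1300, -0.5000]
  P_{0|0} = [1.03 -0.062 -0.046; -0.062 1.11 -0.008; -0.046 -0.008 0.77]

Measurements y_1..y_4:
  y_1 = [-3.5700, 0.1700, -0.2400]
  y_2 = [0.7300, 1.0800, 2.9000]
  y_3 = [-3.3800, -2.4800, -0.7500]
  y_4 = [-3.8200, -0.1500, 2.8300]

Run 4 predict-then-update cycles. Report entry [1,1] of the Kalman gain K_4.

step 1: x^-=[-1.3200, -0.8458, -0.6169]  P^-=[1.6945 -0.6051 0.1357; -0.6051 1.5564 -0.0479; 0.1357 -0.0479 0.6258]  S=[2.5335 -1.2220 0.5238; -1.2220 2.3426 -0.0775; 0.5238 -0.0775 1.3786]  K=[0.6638 -0.0125 0.1730; -0.0070 0.6954 -0.1002; -0.1082 0.0080 0.5218]  nu=[-2.5818, 0.9703, 0.7418]  x^+=[-2.9176, -0.2273, 0.0573]  P^+=[0.3956 0.0600 0.0296; 0.0600 0.3861 -0.0585; 0.0296 -0.0585 0.2784]
step 2: x^-=[-3.3413, 0.4432, -0.4444]  P^-=[0.7467 -0.1348 0.0965; -0.1348 0.7233 -0.0547; 0.0965 -0.0547 0.2985]  S=[1.3499 -0.3860 0.2944; -0.3860 1.2945 -0.0143; 0.2944 -0.0143 0.9634]  K=[0.5164 -0.0249 0.1499; -0.0283 0.5549 -0.0702; -0.0520 0.0003 0.3523]  nu=[4.0532, 0.1977, 4.2422]  x^+=[-0.6171, 0.1407, 0.8393]  P^+=[0.3086 0.0370 0.0311; 0.0370 0.3044 -0.0396; 0.0311 -0.0396 0.1861]
step 3: x^-=[-0.7775, 0.3092, 0.5805]  P^-=[0.6371 -0.1238 0.0817; -0.1238 0.6470 -0.0406; 0.0817 -0.0406 0.2339]  S=[1.2371 -0.3446 0.2638; -0.3446 1.2156 -0.0104; 0.2638 -0.0104 0.8830]  K=[0.4796 -0.0343 0.1422; -0.0426 0.5273 -0.0576; -0.0376 0.0029 0.3007]  nu=[-2.3924, -3.0897, -1.1237]  x^+=[-1.9787, -1.1536, 0.3239]  P^+=[0.2858 0.0280 0.0306; 0.0280 0.2864 -0.0316; 0.0306 -0.0316 0.1582]
step 4: x^-=[-2.0775, -0.7003, -0.0477]  P^-=[0.6100 -0.1254 0.0767; -0.1254 0.6321 -0.0349; 0.0767 -0.0349 0.2141]  S=[1.2119 -0.3405 0.2557; -0.3405 1.2026 -0.0092; 0.2557 -0.0092 0.8587]  K=[0.4691 -0.0381 0.1396; -0.0484 0.5208 -0.0527; -0.0332 0.0046 0.2830]  nu=[-1.9014, 0.2109, 3.4457]  x^+=[-2.4963, -0.6799, 0.9916]  P^+=[0.2791 0.0248 0.0302; 0.0248 0.2817 -0.0284; 0.0302 -0.0284 0.1487]

K[1,1] = 0.5208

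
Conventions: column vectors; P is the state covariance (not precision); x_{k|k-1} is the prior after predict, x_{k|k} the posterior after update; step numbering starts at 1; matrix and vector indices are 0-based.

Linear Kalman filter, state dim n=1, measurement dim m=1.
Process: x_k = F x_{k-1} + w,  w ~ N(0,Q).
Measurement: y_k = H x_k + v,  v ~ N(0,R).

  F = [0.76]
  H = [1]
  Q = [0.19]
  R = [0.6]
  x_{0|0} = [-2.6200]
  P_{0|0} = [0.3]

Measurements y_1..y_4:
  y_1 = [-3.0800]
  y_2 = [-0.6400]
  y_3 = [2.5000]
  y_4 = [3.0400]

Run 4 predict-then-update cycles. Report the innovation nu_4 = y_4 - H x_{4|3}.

step 1: x^-=[-1.9912]  P^-=[0.3633]  S=[0.9633]  K=[0.3771]  nu=[-1.0888]  x^+=[-2.4018]  P^+=[0.2263]
step 2: x^-=[-1.8254]  P^-=[0.3207]  S=[0.9207]  K=[0.3483]  nu=[1.1854]  x^+=[-1.4125]  P^+=[0.2090]
step 3: x^-=[-1.0735]  P^-=[0.3107]  S=[0.9107]  K=[0.3412]  nu=[3.5735]  x^+=[0.1457]  P^+=[0.2047]
step 4: x^-=[0.1107]  P^-=[0.3082]  S=[0.9082]  K=[0.3394]  nu=[2.9293]  x^+=[1.1049]  P^+=[0.2036]

innov = [2.9293]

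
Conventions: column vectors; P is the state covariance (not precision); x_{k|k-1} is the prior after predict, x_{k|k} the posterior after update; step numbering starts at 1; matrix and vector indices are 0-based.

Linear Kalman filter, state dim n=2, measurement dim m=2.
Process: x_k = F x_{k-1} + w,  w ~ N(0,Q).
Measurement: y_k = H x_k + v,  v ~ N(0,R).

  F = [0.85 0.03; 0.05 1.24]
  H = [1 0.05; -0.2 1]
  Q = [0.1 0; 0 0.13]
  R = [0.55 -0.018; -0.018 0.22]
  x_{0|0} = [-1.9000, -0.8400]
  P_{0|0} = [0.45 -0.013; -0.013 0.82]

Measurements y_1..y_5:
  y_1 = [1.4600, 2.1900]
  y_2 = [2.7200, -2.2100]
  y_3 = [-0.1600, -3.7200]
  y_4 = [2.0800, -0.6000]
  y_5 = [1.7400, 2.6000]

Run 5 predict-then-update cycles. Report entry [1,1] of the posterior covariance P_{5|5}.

step 1: x^-=[-1.6402, -1.1366]  P^-=[0.4252 0.0359; 0.0359 1.3903]  S=[0.9823 0.0020; 0.0020 1.6130]  K=[0.4348 -0.0310; 0.1056 0.8574]  nu=[3.1570, 2.9986]  x^+=[-0.3606, 1.7676]  P^+=[0.2380 0.0330; 0.0330 0.1933]
step 2: x^-=[-0.2535, 2.1738]  P^-=[0.2738 0.0521; 0.0521 0.4319]  S=[0.8301 0.0004; 0.0004 0.6420]  K=[0.3330 -0.0044; 0.0885 0.6565]  nu=[2.8648, -4.4345]  x^+=[0.7199, -0.4839]  P^+=[0.1818 0.0294; 0.0294 0.1487]
step 3: x^-=[0.5974, -0.5640]  P^-=[0.2330 0.0443; 0.0443 0.3628]  S=[0.7883 -0.0026; -0.0026 0.5744]  K=[0.2983 -0.0027; 0.0812 0.6165]  nu=[-0.7292, -3.0365]  x^+=[0.3879, -2.4953]  P^+=[0.1628 0.0266; 0.0266 0.1395]
step 4: x^-=[0.2549, -3.0748]  P^-=[0.2191 0.0402; 0.0402 0.3482]  S=[0.7740 -0.0046; -0.0046 0.5609]  K=[0.2857 -0.0041; 0.0780 0.6071]  nu=[1.9789, 2.5258]  x^+=[0.8097, -1.3869]  P^+=[0.1559 0.0251; 0.0251 0.1372]
step 5: x^-=[0.6467, -1.6793]  P^-=[0.2141 0.0383; 0.0383 0.3444]  S=[0.7687 -0.0057; -0.0057 0.5577]  K=[0.2809 -0.0053; 0.0767 0.6047]  nu=[1.1773, 4.4087]  x^+=[0.9541, 1.0768]  P^+=[0.1534 0.0245; 0.0245 0.1365]

P_post[1,1] = 0.1365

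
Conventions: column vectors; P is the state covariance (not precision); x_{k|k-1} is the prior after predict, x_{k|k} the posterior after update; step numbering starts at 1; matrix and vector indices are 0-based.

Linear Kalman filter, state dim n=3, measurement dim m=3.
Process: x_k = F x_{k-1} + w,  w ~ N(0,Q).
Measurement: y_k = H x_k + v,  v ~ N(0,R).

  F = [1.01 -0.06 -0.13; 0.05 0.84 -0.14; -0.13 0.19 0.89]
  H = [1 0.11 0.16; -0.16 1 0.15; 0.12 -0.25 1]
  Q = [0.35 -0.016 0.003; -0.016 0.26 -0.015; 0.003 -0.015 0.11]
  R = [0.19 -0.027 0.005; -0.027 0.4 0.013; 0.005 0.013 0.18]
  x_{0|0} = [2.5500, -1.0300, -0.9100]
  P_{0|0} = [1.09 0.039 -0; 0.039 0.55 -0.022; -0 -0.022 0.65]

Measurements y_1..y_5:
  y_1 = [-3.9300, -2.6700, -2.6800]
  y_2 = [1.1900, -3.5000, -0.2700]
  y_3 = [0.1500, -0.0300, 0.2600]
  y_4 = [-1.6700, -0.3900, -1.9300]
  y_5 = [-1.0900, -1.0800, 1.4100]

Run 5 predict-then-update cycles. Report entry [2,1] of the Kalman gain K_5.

K[2,1] = 0.0925

step 1: x^-=[2.7556, -0.6103, -1.3371]  P^-=[1.4698 0.0583 -0.2121; 0.0583 0.6720 -0.0350; -0.2121 -0.0350 0.6538]  S=[1.6284 -0.1478 0.0351; -0.1478 1.1053 -0.0794; 0.0351 -0.0794 0.8601]  K=[0.8808 -0.0783 -0.1016; 0.1361 0.6002 -0.1781; -0.0726 0.1323 0.7559]  nu=[-6.4045, -1.4182, -1.8261]  x^+=[-2.5888, -2.0079, -2.4400]  P^+=[0.1780 -0.0217 -0.0417; -0.0217 0.2253 0.0354; -0.0417 0.0354 0.1513]
step 2: x^-=[-2.1771, -1.4745, -2.2165]  P^-=[0.5491 -0.0313 -0.0857; -0.0313 0.4128 0.0260; -0.0857 0.0260 0.2636]  S=[0.7174 -0.1000 0.0236; -0.1000 0.8548 -0.0290; 0.0236 -0.0290 0.4457]  K=[0.7339 -0.0710 -0.0704; 0.1002 0.4999 -0.1544; -0.0606 0.1048 0.5639]  nu=[3.8839, -2.0414, 1.8391]  x^+=[0.6887, -2.3900, -1.6288]  P^+=[0.1485 -0.0205 -0.0329; -0.0205 0.1877 0.0286; -0.0329 0.0286 0.1137]
step 3: x^-=[1.0507, -1.7451, -1.9932]  P^-=[0.5156 -0.0312 -0.0682; -0.0312 0.3870 0.0204; -0.0682 0.0204 0.2276]  S=[0.6882 -0.0970 0.0320; -0.0970 0.8247 -0.0352; 0.0320 -0.0352 0.4145]  K=[0.7216 -0.0679 -0.0578; 0.0969 0.4836 -0.1596; -0.0540 0.0956 0.5293]  nu=[-0.3899, 2.1822, 1.6909]  x^+=[0.5235, -0.9974, -0.8686]  P^+=[0.1456 -0.0196 -0.0300; -0.0196 0.1818 0.0258; -0.0300 0.0258 0.1063]
step 4: x^-=[0.7015, -0.6900, -1.0306]  P^-=[0.5116 -0.0306 -0.0639; -0.0306 0.3834 0.0185; -0.0639 0.0185 0.2199]  S=[0.6854 -0.0961 0.0344; -0.0961 0.8199 -0.0377; 0.0344 -0.0377 0.4085]  K=[0.7200 -0.0669 -0.0543; 0.0968 0.4809 -0.1621; -0.0521 0.0931 0.5212]  nu=[-2.1307, 0.5669, -1.1561]  x^+=[-0.8078, -0.4363, -1.4694]  P^+=[0.1451 -0.0193 -0.0293; -0.0193 0.1808 0.0251; -0.0293 0.0251 0.1045]
step 5: x^-=[-0.5986, -0.2012, -1.2857]  P^-=[0.5109 -0.0304 -0.0629; -0.0304 0.3829 0.0180; -0.0629 0.0180 0.2180]  S=[0.6850 -0.0959 0.0351; -0.0959 0.8190 -0.0384; 0.0351 -0.0384 0.4070]  K=[0.7197 -0.0667 -0.0534; 0.0969 0.4804 -0.1628; -0.0516 0.0925 0.5192]  nu=[-0.2635, -0.7818, 2.7172]  x^+=[-0.8813, -1.0447, 0.0663]  P^+=[0.1451 -0.0192 -0.0291; -0.0192 0.1806 0.0249; -0.0291 0.0249 0.1041]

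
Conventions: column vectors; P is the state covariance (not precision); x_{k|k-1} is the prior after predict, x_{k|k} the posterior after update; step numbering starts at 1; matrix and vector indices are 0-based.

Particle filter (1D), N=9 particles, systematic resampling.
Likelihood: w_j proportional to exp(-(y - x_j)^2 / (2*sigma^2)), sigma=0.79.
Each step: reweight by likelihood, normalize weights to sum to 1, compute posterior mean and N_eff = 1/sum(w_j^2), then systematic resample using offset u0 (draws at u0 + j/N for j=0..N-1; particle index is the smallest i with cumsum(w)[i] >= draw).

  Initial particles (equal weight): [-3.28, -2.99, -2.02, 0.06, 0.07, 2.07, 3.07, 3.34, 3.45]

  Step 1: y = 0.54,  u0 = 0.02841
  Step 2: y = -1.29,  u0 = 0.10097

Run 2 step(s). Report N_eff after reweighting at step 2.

N_eff = 8.0001

step 1: w=[0.0000, 0.0000, 0.0029, 0.4527, 0.4561, 0.0835, 0.0032, 0.0010, 0.0006]  mean=0.2414  Neff=2.3813  idx=[3, 3, 3, 3, 4, 4, 4, 4, 5]
step 2: w=[0.1263, 0.1263, 0.1263, 0.1263, 0.1236, 0.1236, 0.1236, 0.1236, 0.0001]  mean=0.0651  Neff=8.0001  idx=[0, 1, 2, 3, 4, 5, 6, 7, 7]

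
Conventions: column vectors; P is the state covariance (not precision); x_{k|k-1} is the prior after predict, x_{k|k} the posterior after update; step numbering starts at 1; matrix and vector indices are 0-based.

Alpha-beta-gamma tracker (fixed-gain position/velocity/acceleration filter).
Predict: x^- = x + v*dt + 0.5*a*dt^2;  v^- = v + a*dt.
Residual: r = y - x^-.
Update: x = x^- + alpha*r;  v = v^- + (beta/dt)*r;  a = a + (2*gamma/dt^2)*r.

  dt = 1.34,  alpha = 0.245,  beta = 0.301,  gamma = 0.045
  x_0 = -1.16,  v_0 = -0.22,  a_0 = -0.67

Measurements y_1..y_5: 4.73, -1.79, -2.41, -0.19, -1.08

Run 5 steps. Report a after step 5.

step 1: x_pred=-2.0563  r=6.7863  x^+=-0.3937  v^+=0.4066  a^+=-0.3299
step 2: x_pred=-0.1450  r=-1.6450  x^+=-0.5480  v^+=-0.4049  a^+=-0.4123
step 3: x_pred=-1.4608  r=-0.9492  x^+=-1.6933  v^+=-1.1706  a^+=-0.4599
step 4: x_pred=-3.6749  r=3.4849  x^+=-2.8211  v^+=-1.0041  a^+=-0.2852
step 5: x_pred=-4.4226  r=3.3426  x^+=-3.6037  v^+=-0.6354  a^+=-0.1177

a_post = -0.1177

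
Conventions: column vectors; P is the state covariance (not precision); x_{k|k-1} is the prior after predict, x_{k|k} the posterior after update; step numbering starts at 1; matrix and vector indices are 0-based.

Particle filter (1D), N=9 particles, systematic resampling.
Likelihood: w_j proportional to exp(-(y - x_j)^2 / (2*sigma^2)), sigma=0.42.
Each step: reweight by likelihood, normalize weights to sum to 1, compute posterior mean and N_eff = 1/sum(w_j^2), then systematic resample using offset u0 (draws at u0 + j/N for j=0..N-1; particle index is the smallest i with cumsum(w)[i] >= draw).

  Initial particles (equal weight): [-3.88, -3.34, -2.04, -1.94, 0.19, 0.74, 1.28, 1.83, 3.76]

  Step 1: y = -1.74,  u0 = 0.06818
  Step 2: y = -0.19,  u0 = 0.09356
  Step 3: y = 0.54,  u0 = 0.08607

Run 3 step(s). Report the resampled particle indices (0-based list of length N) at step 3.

resampled_idx = [2, 2, 3, 4, 5, 6, 7, 7, 8]

step 1: w=[0.0000, 0.0004, 0.4644, 0.5351, 0.0000, 0.0000, 0.0000, 0.0000, 0.0000]  mean=-1.9870  Neff=1.9918  idx=[2, 2, 2, 2, 3, 3, 3, 3, 3]
step 2: w=[0.0560, 0.0560, 0.0560, 0.0560, 0.1552, 0.1552, 0.1552, 0.1552, 0.1552]  mean=-1.9624  Neff=7.5179  idx=[1, 3, 4, 5, 6, 6, 7, 8, 8]
step 3: w=[0.0319, 0.0319, 0.1338, 0.1338, 0.1338, 0.1338, 0.1338, 0.1338, 0.1338]  mean=-1.9464  Neff=7.8581  idx=[2, 2, 3, 4, 5, 6, 7, 7, 8]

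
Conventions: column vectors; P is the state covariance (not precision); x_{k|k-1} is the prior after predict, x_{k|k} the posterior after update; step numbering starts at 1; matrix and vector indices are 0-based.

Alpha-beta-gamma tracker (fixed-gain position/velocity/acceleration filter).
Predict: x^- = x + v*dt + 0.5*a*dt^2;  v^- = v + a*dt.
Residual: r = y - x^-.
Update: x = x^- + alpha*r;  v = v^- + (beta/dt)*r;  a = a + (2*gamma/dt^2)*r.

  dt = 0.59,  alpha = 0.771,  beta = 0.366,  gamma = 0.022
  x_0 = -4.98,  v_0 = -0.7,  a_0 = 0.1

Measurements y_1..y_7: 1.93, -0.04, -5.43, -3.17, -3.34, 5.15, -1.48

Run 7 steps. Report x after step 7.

step 1: x_pred=-5.3756  r=7.3056  x^+=0.2570  v^+=3.8909  a^+=1.0234
step 2: x_pred=2.7308  r=-2.7708  x^+=0.5945  v^+=2.7759  a^+=0.6732
step 3: x_pred=2.3495  r=-7.7795  x^+=-3.6485  v^+=-1.6528  a^+=-0.3101
step 4: x_pred=-4.6776  r=1.5076  x^+=-3.5152  v^+=-0.9005  a^+=-0.1196
step 5: x_pred=-4.0674  r=0.7274  x^+=-3.5066  v^+=-0.5199  a^+=-0.0276
step 6: x_pred=-3.8181  r=8.9681  x^+=3.0963  v^+=5.0271  a^+=1.1059
step 7: x_pred=6.2548  r=-7.7348  x^+=0.2913  v^+=0.8814  a^+=0.1283

x_post = 0.2913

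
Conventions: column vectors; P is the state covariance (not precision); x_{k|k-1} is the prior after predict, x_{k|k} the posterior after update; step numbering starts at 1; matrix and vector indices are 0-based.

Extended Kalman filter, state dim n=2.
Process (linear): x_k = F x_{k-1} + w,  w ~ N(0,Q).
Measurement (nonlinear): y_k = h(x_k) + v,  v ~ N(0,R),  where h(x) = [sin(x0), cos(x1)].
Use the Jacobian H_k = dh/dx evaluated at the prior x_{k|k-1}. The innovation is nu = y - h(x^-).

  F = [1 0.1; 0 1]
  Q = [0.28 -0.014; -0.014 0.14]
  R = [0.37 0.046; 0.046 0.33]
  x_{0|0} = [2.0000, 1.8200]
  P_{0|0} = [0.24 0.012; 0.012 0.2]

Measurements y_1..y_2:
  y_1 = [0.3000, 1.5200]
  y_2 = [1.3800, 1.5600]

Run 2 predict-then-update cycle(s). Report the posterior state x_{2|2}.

x_post = [2.0715, 0.4690]

step 1: x^-=[2.1820, 1.8200]  P^-=[0.5244 0.0180; 0.0180 0.3400]  H_jac=[-0.5739 0.0000; 0.0000 -0.9691]  S=[0.5427 0.0560; 0.0560 0.6493]  K=[-0.5567 0.0212; 0.0336 -0.5104]  nu=[-0.5190, 1.7666]  x^+=[2.5083, 0.9009]  P^+=[0.3572 0.0192; 0.0192 0.1722]
step 2: x^-=[2.5984, 0.9009]  P^-=[0.6428 0.0224; 0.0224 0.3122]  H_jac=[-0.8560 0.0000; 0.0000 -0.7839]  S=[0.8411 0.0611; 0.0611 0.5218]  K=[-0.6574 0.0432; 0.0113 -0.4703]  nu=[0.8631, 0.9391]  x^+=[2.0715, 0.4690]  P^+=[0.2818 0.0204; 0.0204 0.1973]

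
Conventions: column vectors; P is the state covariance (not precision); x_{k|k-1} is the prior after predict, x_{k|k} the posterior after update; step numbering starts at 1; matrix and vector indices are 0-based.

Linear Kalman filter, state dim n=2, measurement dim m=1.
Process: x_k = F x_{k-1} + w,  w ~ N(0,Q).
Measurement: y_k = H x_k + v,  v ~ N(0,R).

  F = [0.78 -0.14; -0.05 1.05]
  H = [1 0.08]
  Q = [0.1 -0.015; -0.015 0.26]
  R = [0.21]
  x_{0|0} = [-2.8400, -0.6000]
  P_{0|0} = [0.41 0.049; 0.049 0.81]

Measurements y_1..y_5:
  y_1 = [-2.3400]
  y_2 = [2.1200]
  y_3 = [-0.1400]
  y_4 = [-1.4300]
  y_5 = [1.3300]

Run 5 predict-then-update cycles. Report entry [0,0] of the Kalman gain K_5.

step 1: x^-=[-2.1312, -0.4880]  P^-=[0.3546 -0.1096; -0.1096 1.1489]  S=[0.5544]  K=[0.6238; -0.0319]  nu=[-0.1698]  x^+=[-2.2371, -0.4826]  P^+=[0.1389 -0.0986; -0.0986 1.1483]
step 2: x^-=[-1.6774, -0.3949]  P^-=[0.2285 -0.2706; -0.2706 1.5367]  S=[0.4051]  K=[0.5107; -0.3646]  nu=[3.8290]  x^+=[0.2782, -1.7910]  P^+=[0.1229 -0.1952; -0.1952 1.4829]
step 3: x^-=[0.4677, -1.8944]  P^-=[0.2465 -0.3990; -0.3990 1.9157]  S=[0.4049]  K=[0.5299; -0.6070]  nu=[-0.4562]  x^+=[0.2260, -1.6175]  P^+=[0.1328 -0.2688; -0.2688 1.7665]
step 4: x^-=[0.4027, -1.7097]  P^-=[0.2741 -0.5019; -0.5019 2.2361]  S=[0.4181]  K=[0.5596; -0.7725]  nu=[-1.6960]  x^+=[-0.5462, -0.3996]  P^+=[0.1432 -0.3212; -0.3212 1.9866]
step 5: x^-=[-0.3701, -0.3923]  P^-=[0.2962 -0.5779; -0.5779 2.4843]  S=[0.4296]  K=[0.5818; -0.8825]  nu=[1.7315]  x^+=[0.6373, -1.9203]  P^+=[0.1508 -0.3573; -0.3573 2.1498]

K[0,0] = 0.5818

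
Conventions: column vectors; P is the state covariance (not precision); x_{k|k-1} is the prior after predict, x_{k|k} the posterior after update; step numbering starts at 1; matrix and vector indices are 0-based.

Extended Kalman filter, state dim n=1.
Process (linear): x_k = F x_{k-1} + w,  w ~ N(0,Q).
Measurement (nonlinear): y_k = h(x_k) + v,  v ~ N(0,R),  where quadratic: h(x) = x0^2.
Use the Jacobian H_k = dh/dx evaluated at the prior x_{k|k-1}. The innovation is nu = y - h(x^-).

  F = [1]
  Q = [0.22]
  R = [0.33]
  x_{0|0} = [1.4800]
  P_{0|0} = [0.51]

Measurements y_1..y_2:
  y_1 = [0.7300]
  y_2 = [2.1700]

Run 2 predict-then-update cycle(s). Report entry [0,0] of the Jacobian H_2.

H_jac[0,0] = 2.0217

step 1: x^-=[1.4800]  P^-=[0.7300]  H_jac=[2.9600]  S=[6.7260]  K=[0.3213]  nu=[-1.4604]  x^+=[1.0108]  P^+=[0.0358]
step 2: x^-=[1.0108]  P^-=[0.2558]  H_jac=[2.0217]  S=[1.3755]  K=[0.3760]  nu=[1.1482]  x^+=[1.4425]  P^+=[0.0614]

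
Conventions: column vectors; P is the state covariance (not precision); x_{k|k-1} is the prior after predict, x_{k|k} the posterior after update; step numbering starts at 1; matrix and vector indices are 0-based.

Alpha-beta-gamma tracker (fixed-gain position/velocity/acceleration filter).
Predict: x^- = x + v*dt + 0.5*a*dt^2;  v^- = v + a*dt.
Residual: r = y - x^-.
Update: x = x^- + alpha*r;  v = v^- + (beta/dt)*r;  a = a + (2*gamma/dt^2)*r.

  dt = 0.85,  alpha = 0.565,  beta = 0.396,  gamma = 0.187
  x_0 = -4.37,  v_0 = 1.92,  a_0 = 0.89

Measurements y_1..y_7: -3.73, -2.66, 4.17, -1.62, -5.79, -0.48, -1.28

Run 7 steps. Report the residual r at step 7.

resid = 7.6778

step 1: x_pred=-2.4165  r=-1.3135  x^+=-3.1586  v^+=2.0646  a^+=0.2101
step 2: x_pred=-1.3279  r=-1.3321  x^+=-2.0805  v^+=1.6225  a^+=-0.4795
step 3: x_pred=-0.8746  r=5.0446  x^+=1.9756  v^+=3.5651  a^+=2.1318
step 4: x_pred=5.7761  r=-7.3961  x^+=1.5973  v^+=1.9315  a^+=-1.6967
step 5: x_pred=2.6261  r=-8.4161  x^+=-2.1290  v^+=-3.4317  a^+=-6.0533
step 6: x_pred=-7.2327  r=6.7527  x^+=-3.4174  v^+=-5.4310  a^+=-2.5578
step 7: x_pred=-8.9578  r=7.6778  x^+=-4.6198  v^+=-4.0282  a^+=1.4166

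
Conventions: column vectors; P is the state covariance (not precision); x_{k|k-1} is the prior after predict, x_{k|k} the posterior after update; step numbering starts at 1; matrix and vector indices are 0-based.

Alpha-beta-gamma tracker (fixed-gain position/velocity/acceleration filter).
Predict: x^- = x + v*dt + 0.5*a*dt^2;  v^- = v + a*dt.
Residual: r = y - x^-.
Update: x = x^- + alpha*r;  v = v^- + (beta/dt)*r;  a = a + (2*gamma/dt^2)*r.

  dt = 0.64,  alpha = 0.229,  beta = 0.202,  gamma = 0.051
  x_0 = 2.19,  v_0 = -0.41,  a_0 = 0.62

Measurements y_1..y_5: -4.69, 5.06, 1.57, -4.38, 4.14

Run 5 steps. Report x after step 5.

x_post = -0.1143

step 1: x_pred=2.0546  r=-6.7446  x^+=0.5101  v^+=-2.1420  a^+=-1.0596
step 2: x_pred=-1.0778  r=6.1378  x^+=0.3278  v^+=-0.8828  a^+=0.4689
step 3: x_pred=-0.1412  r=1.7112  x^+=0.2507  v^+=-0.0426  a^+=0.8950
step 4: x_pred=0.4067  r=-4.7867  x^+=-0.6895  v^+=-0.9806  a^+=-0.2970
step 5: x_pred=-1.3779  r=5.5179  x^+=-0.1143  v^+=0.5709  a^+=1.0771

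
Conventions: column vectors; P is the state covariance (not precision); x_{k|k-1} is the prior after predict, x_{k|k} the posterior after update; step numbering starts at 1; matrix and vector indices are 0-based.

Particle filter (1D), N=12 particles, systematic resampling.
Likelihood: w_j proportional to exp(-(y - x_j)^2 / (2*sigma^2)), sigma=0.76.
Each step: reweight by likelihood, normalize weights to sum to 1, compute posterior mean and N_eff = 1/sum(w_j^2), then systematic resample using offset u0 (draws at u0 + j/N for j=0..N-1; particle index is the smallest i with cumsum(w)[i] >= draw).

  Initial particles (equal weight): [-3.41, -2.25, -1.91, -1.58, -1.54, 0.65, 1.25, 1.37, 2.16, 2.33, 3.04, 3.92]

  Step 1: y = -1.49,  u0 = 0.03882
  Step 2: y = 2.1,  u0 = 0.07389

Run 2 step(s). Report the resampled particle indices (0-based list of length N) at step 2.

resampled_idx = [5, 5, 6, 7, 7, 8, 9, 9, 10, 10, 11, 11]

step 1: w=[0.0117, 0.1724, 0.2440, 0.2822, 0.2836, 0.0054, 0.0004, 0.0002, 0.0000, 0.0000, 0.0000, 0.0000]  mean=-1.7721  Neff=4.0077  idx=[1, 1, 2, 2, 2, 3, 3, 3, 3, 4, 4, 4]
step 2: w=[0.0012, 0.0012, 0.0135, 0.0135, 0.0135, 0.1217, 0.1217, 0.1217, 0.1217, 0.1568, 0.1568, 0.1568]  mean=-1.5761  Neff=7.4890  idx=[5, 5, 6, 7, 7, 8, 9, 9, 10, 10, 11, 11]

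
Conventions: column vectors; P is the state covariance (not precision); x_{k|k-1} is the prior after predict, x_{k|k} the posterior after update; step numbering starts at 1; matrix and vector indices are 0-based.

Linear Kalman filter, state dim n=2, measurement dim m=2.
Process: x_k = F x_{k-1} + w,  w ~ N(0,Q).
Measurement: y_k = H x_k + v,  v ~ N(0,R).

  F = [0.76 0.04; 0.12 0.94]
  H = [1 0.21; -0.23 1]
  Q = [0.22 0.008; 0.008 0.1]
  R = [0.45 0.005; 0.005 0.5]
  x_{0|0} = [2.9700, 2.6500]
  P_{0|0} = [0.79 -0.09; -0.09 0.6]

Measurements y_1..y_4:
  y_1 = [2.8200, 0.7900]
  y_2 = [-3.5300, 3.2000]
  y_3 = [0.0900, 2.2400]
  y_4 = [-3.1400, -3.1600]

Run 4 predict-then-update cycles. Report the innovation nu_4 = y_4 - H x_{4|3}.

innov = [-3.2489, -4.9947]

step 1: x^-=[2.3632, 2.8474]  P^-=[0.6718 0.0379; 0.0379 0.6212]  S=[1.1651 0.0170; 0.0170 1.1393]  K=[0.5850 -0.1111; 0.1367 0.5356]  nu=[-0.1412, -1.5139]  x^+=[2.4488, 2.0173]  P^+=[0.2612 0.0074; 0.0074 0.2702]
step 2: x^-=[1.9418, 2.1901]  P^-=[0.3717 0.0473; 0.0473 0.3442]  S=[0.8568 0.0368; 0.0368 0.8421]  K=[0.4483 -0.0649; 0.1228 0.3904]  nu=[-5.9317, 1.4565]  x^+=[-0.8117, 2.0303]  P^+=[0.1982 0.0154; 0.0154 0.1994]
step 3: x^-=[-0.5357, 1.8110]  P^-=[0.3357 0.0446; 0.0446 0.2825]  S=[0.8169 0.0296; 0.0296 0.7797]  K=[0.4245 -0.0579; 0.1147 0.3448]  nu=[0.2454, 0.3057]  x^+=[-0.4492, 1.9446]  P^+=[0.1873 0.0163; 0.0163 0.1767]
step 4: x^-=[-0.2636, 1.7740]  P^-=[0.3295 0.0434; 0.0434 0.2625]  S=[0.8093 0.0257; 0.0257 0.7599]  K=[0.4202 -0.0568; 0.1113 0.3285]  nu=[-3.2489, -4.9947]  x^+=[-1.3452, -0.2285]  P^+=[0.1854 0.0163; 0.0163 0.1686]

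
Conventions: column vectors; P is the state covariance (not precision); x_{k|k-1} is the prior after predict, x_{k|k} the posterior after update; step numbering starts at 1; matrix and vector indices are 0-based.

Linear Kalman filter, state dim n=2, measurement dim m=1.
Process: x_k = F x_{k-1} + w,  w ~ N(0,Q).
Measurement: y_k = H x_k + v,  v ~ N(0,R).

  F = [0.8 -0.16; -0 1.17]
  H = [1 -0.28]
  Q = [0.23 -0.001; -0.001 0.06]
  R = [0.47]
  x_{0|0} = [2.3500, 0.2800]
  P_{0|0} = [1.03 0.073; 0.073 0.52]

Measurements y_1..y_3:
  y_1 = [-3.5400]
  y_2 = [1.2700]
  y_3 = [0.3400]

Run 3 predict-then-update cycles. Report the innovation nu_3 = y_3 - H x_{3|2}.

innov = [0.6002]

step 1: x^-=[1.8352, 0.3276]  P^-=[0.8838 -0.0300; -0.0300 0.7718]  S=[1.4311]  K=[0.6234; -0.1720]  nu=[-5.2835]  x^+=[-1.4587, 1.2363]  P^+=[0.3276 0.1234; 0.1234 0.7295]
step 2: x^-=[-1.3648, 1.4464]  P^-=[0.4267 -0.0220; -0.0220 1.0586]  S=[0.9921]  K=[0.4364; -0.3210]  nu=[3.0398]  x^+=[-0.0383, 0.4707]  P^+=[0.2378 0.1169; 0.1169 0.9564]
step 3: x^-=[-0.1060, 0.5507]  P^-=[0.3768 -0.0706; -0.0706 1.3692]  S=[0.9936]  K=[0.3991; -0.4569]  nu=[0.6002]  x^+=[0.1335, 0.2765]  P^+=[0.2185 0.1106; 0.1106 1.1618]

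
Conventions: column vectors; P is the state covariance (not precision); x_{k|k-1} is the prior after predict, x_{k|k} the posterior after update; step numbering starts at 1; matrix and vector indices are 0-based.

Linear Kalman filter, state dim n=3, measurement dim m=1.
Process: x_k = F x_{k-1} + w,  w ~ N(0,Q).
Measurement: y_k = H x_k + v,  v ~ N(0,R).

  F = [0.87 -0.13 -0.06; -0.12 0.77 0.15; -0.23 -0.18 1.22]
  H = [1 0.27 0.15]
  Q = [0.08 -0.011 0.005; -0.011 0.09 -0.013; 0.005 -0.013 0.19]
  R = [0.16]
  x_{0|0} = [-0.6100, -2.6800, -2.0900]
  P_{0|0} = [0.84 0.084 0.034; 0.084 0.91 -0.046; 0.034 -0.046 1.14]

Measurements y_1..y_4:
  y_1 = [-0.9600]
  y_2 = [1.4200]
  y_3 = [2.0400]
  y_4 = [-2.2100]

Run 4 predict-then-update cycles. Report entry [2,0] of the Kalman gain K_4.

K[2,0] = 0.5214

step 1: x^-=[-0.0569, -2.3039, -1.9271]  P^-=[0.7120 -0.1348 -0.1925; -0.1348 0.6399 0.0315; -0.1925 0.0315 1.9688]  S=[0.8350]  K=[0.7746; 0.0512; 0.1333]  nu=[0.0080]  x^+=[-0.0507, -2.3035, -1.9260]  P^+=[0.2111 -0.1679 -0.2787; -0.1679 0.6377 0.0258; -0.2787 0.0258 1.9539]
step 2: x^-=[0.3709, -2.0565, -1.9235]  P^-=[0.3250 -0.2696 -0.4476; -0.2696 0.5621 0.3621; -0.4476 0.3621 3.2613]  S=[0.3489]  K=[0.5306; -0.1821; 0.3995]  nu=[1.8929]  x^+=[1.3753, -2.4012, -1.1673]  P^+=[0.2268 -0.2359 -0.5215; -0.2359 0.5506 0.3874; -0.5215 0.3874 3.2056]
step 3: x^-=[1.5787, -2.1890, -1.3082]  P^-=[0.3864 -0.3776 -0.8503; -0.3776 0.6437 0.9881; -0.8503 0.9881 5.0940]  S=[0.3290]  K=[0.4769; -0.1690; 0.5491]  nu=[1.2486]  x^+=[2.1741, -2.4001, -0.6226]  P^+=[0.3116 -0.3511 -0.9364; -0.3511 0.6343 1.0186; -0.9364 1.0186 4.9948]
step 4: x^-=[2.2409, -2.2023, -0.8276]  P^-=[0.5376 -0.5885 -1.5210; -0.5885 0.9168 1.9751; -1.5210 1.9751 7.7104]  S=[0.3238]  K=[0.4649; -0.1381; 0.5214]  nu=[-3.7321]  x^+=[0.5057, -1.6871, -2.7735]  P^+=[0.4676 -0.5677 -1.5995; -0.5677 0.9107 1.9985; -1.5995 1.9985 7.6224]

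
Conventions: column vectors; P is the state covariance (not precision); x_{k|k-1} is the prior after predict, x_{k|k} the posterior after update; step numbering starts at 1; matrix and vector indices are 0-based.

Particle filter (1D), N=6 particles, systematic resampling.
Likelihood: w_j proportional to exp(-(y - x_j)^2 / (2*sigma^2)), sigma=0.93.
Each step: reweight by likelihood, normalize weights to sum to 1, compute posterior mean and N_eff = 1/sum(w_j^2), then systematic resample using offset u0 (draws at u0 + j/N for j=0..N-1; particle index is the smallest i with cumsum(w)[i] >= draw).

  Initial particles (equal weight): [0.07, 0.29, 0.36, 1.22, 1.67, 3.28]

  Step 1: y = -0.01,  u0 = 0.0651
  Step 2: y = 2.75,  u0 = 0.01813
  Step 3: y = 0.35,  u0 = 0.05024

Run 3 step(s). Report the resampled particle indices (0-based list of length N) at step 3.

resampled_idx = [0, 1, 1, 2, 4, 5]

step 1: w=[0.2860, 0.2725, 0.2652, 0.1197, 0.0561, 0.0005]  mean=0.4361  Neff=4.1015  idx=[0, 0, 1, 2, 2, 3]
step 2: w=[0.0400, 0.0400, 0.0768, 0.0935, 0.0935, 0.6563]  mean=0.8959  Neff=2.1867  idx=[0, 3, 5, 5, 5, 5]
step 3: w=[0.2106, 0.2203, 0.1423, 0.1423, 0.1423, 0.1423]  mean=0.7883  Neff=5.7518  idx=[0, 1, 1, 2, 4, 5]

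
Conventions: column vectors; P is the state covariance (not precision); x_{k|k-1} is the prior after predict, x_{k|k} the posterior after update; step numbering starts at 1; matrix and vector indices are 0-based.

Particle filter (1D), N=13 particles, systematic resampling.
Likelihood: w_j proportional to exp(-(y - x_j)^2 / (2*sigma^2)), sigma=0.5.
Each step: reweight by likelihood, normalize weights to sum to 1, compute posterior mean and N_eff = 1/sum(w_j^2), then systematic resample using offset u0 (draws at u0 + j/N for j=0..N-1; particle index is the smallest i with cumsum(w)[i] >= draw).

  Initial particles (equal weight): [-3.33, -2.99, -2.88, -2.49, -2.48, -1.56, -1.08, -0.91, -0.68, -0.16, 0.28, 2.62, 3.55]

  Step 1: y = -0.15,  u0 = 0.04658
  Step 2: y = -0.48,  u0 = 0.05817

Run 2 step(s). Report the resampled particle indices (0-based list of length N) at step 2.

step 1: w=[0.0000, 0.0000, 0.0000, 0.0000, 0.0000, 0.0068, 0.0640, 0.1136, 0.2057, 0.3607, 0.2492, 0.0000, 0.0000]  mean=-0.3109  Neff=3.9750  idx=[6, 7, 8, 8, 8, 9, 9, 9, 9, 9, 10, 10, 10]
step 2: w=[0.0543, 0.0771, 0.1030, 0.1030, 0.1030, 0.0909, 0.0909, 0.0909, 0.0909, 0.0909, 0.0351, 0.0351, 0.0351]  mean=-0.3820  Neff=11.6711  idx=[1, 2, 2, 3, 4, 5, 5, 6, 7, 8, 9, 10, 12]

resampled_idx = [1, 2, 2, 3, 4, 5, 5, 6, 7, 8, 9, 10, 12]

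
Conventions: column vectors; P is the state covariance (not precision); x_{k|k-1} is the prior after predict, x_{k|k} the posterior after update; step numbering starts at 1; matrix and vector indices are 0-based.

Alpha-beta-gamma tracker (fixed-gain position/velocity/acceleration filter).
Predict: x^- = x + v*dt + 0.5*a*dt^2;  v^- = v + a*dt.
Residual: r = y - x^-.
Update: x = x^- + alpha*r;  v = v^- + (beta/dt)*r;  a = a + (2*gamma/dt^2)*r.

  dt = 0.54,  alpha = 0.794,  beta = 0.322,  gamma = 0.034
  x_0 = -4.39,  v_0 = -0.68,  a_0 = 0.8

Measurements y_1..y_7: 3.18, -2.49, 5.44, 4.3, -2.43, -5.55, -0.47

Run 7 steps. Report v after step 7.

step 1: x_pred=-4.6406  r=7.8206  x^+=1.5690  v^+=4.4154  a^+=2.6237
step 2: x_pred=4.3358  r=-6.8258  x^+=-1.0839  v^+=1.7620  a^+=1.0320
step 3: x_pred=0.0180  r=5.4220  x^+=4.3231  v^+=5.5523  a^+=2.2964
step 4: x_pred=7.6561  r=-3.3561  x^+=4.9914  v^+=4.7911  a^+=1.5137
step 5: x_pred=7.7993  r=-10.2293  x^+=-0.3228  v^+=-0.4912  a^+=-0.8717
step 6: x_pred=-0.7151  r=-4.8349  x^+=-4.5540  v^+=-3.8449  a^+=-1.9992
step 7: x_pred=-6.9217  r=6.4517  x^+=-1.7991  v^+=-1.0773  a^+=-0.4947

v_post = -1.0773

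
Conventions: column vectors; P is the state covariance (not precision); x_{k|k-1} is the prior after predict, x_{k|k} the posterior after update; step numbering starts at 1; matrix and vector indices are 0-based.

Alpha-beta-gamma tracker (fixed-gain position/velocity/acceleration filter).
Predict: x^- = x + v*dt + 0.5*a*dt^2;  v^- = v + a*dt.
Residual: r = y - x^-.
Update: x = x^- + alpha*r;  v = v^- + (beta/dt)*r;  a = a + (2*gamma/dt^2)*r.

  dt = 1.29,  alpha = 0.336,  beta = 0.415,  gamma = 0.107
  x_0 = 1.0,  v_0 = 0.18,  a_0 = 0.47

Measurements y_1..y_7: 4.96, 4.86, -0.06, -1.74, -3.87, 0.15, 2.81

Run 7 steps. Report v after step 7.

v_post = 0.0070

step 1: x_pred=1.6233  r=3.3367  x^+=2.7444  v^+=1.8597  a^+=0.8991
step 2: x_pred=5.8916  r=-1.0316  x^+=5.5450  v^+=2.6877  a^+=0.7664
step 3: x_pred=9.6498  r=-9.7098  x^+=6.3873  v^+=0.5527  a^+=-0.4822
step 4: x_pred=6.6991  r=-8.4391  x^+=3.8636  v^+=-2.7843  a^+=-1.5675
step 5: x_pred=-1.0324  r=-2.8376  x^+=-1.9858  v^+=-5.7192  a^+=-1.9324
step 6: x_pred=-10.9714  r=11.1214  x^+=-7.2346  v^+=-4.6342  a^+=-0.5022
step 7: x_pred=-13.6305  r=16.4405  x^+=-8.1065  v^+=0.0070  a^+=1.6120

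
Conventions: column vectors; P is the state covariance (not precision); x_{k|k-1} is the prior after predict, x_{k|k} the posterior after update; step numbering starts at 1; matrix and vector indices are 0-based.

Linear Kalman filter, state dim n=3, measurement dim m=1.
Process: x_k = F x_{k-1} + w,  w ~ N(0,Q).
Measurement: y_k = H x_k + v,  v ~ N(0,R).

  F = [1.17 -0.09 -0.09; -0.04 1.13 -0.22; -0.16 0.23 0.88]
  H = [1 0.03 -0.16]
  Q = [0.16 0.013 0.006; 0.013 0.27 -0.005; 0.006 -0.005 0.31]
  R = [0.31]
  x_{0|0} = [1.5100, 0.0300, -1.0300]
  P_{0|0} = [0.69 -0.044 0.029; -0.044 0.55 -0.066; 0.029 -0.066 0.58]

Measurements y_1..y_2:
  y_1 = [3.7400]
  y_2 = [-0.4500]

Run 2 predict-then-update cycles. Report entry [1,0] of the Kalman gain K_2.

K[1,0] = -0.1647

step 1: x^-=[1.8567, 0.2001, -1.1411]  P^-=[1.1158 -0.1240 -0.1561; -0.1240 1.0388 -0.0239; -0.1561 -0.0239 0.7743]  S=[1.4893]  K=[0.7635; -0.0598; -0.1885]  nu=[1.6947]  x^+=[3.1506, 0.0988, -1.4605]  P^+=[0.2477 -0.0560 0.0582; -0.0560 1.0334 -0.0406; 0.0582 -0.0406 0.7214]
step 2: x^-=[3.8087, 0.3069, -1.7666]  P^-=[0.5121 -0.1751 -0.0699; -0.1751 1.6512 0.0978; -0.0699 0.0978 0.9009]  S=[0.8576]  K=[0.6041; -0.1647; -0.2462]  nu=[-4.5506]  x^+=[1.0598, 1.0565, -0.6462]  P^+=[0.1992 -0.0898 0.0576; -0.0898 1.6280 0.0630; 0.0576 0.0630 0.8489]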